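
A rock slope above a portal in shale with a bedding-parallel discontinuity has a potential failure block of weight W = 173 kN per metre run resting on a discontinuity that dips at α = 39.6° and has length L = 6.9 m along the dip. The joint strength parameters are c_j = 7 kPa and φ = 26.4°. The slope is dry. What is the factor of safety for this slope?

Resolving the block weight along and normal to the plane and applying the Mohr–Coulomb strength on the joint:
N' = W cosα = 173·cos39.6° = 133.3 kN/m
Driving force T = W sinα = 173·sin39.6° = 110.3 kN/m
Resisting force R = c_j·L + N'·tanφ = 7·6.9 + 133.3·tan26.4° = 48.3 + 66.2 = 114.5 kN/m
FS = R / T = 114.5 / 110.3 = 1.038

FS = 1.04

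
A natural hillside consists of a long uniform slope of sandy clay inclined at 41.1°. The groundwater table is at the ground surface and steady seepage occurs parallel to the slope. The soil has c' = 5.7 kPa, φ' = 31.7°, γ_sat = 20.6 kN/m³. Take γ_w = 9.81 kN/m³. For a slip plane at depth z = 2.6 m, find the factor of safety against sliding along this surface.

With seepage parallel to the slope and the water table at the surface, the effective normal stress on the slip plane uses the buoyant unit weight γ' = γ_sat − γ_w while the driving shear stress uses γ_sat:
FS = [c' + γ' z cos²β tanφ'] / [γ_sat z sinβ cosβ]
γ' = 20.6 − 9.81 = 10.79 kN/m³
Numerator = 5.7 + 10.79·2.6·cos²41.1°·tan31.7° = 5.7 + 10.79·2.6·0.5679·0.6176 = 15.539 kPa
Denominator = 20.6·2.6·sin41.1°·cos41.1° = 20.6·2.6·0.6574·0.7536 = 26.532 kPa
FS = 15.539 / 26.532 = 0.586

FS = 0.59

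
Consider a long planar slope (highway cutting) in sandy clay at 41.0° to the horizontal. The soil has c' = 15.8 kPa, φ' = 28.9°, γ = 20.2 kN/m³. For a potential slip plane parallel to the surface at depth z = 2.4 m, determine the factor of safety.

FS = 1.29

For an infinite slope with a slip plane parallel to the surface (no pore pressure): FS = [c' + γz cos²β tanφ'] / [γz sinβ cosβ].
γz = 20.2·2.4 = 48.48 kN/m²
Numerator = 15.8 + 48.48·cos²41.0°·tan28.9° = 15.8 + 48.48·0.5696·0.5520 = 31.044 kPa
Denominator = 48.48·sin41.0°·cos41.0° = 48.48·0.6561·0.7547 = 24.004 kPa
FS = 31.044 / 24.004 = 1.293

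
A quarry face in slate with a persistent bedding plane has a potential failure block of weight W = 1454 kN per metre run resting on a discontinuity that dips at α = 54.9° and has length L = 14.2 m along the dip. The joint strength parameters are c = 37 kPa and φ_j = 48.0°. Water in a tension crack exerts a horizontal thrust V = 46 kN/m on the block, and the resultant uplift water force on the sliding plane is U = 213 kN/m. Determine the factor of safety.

Resolving the block weight along and normal to the plane and applying the Mohr–Coulomb strength on the joint:
N' = W cosα − U − V sinα = 1454·cos54.9° − 213 − 46·sin54.9° = 585.4 kN/m
Driving force T = W sinα + V cosα = 1454·sin54.9° + 46·cos54.9° = 1216.0 kN/m
Resisting force R = c·L + N'·tanφ_j = 37·14.2 + 585.4·tan48.0° = 525.4 + 650.2 = 1175.6 kN/m
FS = R / T = 1175.6 / 1216.0 = 0.967

FS = 0.97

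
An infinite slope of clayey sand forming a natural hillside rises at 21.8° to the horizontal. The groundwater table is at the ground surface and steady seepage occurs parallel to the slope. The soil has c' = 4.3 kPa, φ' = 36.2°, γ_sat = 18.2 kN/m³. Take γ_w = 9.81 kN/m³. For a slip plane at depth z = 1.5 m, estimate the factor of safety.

FS = 1.30

With seepage parallel to the slope and the water table at the surface, the effective normal stress on the slip plane uses the buoyant unit weight γ' = γ_sat − γ_w while the driving shear stress uses γ_sat:
FS = [c' + γ' z cos²β tanφ'] / [γ_sat z sinβ cosβ]
γ' = 18.2 − 9.81 = 8.39 kN/m³
Numerator = 4.3 + 8.39·1.5·cos²21.8°·tan36.2° = 4.3 + 8.39·1.5·0.8621·0.7319 = 12.241 kPa
Denominator = 18.2·1.5·sin21.8°·cos21.8° = 18.2·1.5·0.3714·0.9285 = 9.413 kPa
FS = 12.241 / 9.413 = 1.300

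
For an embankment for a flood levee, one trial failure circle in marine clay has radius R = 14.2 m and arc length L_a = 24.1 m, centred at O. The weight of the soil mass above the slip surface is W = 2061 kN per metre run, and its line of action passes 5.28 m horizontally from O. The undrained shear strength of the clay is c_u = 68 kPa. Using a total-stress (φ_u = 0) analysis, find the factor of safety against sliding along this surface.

Taking moments about the centre O, the resisting moment is provided by the undrained shear strength acting along the arc:
M_R = c_u·L_a·R = 68·24.10·14.2 = 23271.0 kN·m/m
M_D = W·d = 2061·5.28 = 10882.1 kN·m/m
FS = M_R / M_D = 23271.0 / 10882.1 = 2.138

FS = 2.14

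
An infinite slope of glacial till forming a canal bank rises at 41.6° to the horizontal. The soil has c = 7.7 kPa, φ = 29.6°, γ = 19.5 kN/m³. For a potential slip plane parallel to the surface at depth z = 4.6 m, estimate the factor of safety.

For an infinite slope with a slip plane parallel to the surface (no pore pressure): FS = [c + γz cos²β tanφ] / [γz sinβ cosβ].
γz = 19.5·4.6 = 89.70 kN/m²
Numerator = 7.7 + 89.70·cos²41.6°·tan29.6° = 7.7 + 89.70·0.5592·0.5681 = 36.195 kPa
Denominator = 89.70·sin41.6°·cos41.6° = 89.70·0.6639·0.7478 = 44.535 kPa
FS = 36.195 / 44.535 = 0.813

FS = 0.81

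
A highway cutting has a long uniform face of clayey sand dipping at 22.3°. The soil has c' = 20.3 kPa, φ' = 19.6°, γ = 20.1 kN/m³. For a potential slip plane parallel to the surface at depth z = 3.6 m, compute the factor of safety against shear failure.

For an infinite slope with a slip plane parallel to the surface (no pore pressure): FS = [c' + γz cos²β tanφ'] / [γz sinβ cosβ].
γz = 20.1·3.6 = 72.36 kN/m²
Numerator = 20.3 + 72.36·cos²22.3°·tan19.6° = 20.3 + 72.36·0.8560·0.3561 = 42.356 kPa
Denominator = 72.36·sin22.3°·cos22.3° = 72.36·0.3795·0.9252 = 25.404 kPa
FS = 42.356 / 25.404 = 1.667

FS = 1.67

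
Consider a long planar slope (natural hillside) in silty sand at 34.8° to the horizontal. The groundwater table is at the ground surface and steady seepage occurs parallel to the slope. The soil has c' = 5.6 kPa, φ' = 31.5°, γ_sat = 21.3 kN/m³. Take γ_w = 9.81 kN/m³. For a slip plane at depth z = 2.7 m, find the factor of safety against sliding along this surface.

FS = 0.68

With seepage parallel to the slope and the water table at the surface, the effective normal stress on the slip plane uses the buoyant unit weight γ' = γ_sat − γ_w while the driving shear stress uses γ_sat:
FS = [c' + γ' z cos²β tanφ'] / [γ_sat z sinβ cosβ]
γ' = 21.3 − 9.81 = 11.49 kN/m³
Numerator = 5.6 + 11.49·2.7·cos²34.8°·tan31.5° = 5.6 + 11.49·2.7·0.6743·0.6128 = 18.419 kPa
Denominator = 21.3·2.7·sin34.8°·cos34.8° = 21.3·2.7·0.5707·0.8211 = 26.952 kPa
FS = 18.419 / 26.952 = 0.683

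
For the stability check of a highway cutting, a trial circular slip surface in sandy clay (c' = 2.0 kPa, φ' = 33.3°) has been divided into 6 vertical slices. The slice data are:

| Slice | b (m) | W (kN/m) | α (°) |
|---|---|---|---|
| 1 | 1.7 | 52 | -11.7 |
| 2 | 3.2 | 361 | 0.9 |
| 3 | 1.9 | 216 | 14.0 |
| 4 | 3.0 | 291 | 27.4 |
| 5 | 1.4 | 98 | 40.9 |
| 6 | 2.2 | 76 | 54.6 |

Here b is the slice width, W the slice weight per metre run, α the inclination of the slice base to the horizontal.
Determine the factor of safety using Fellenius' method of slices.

FS = 2.24

Ordinary method of slices: FS = Σ[c'·Δl_i + (W_i cosα_i)·tanφ'] / Σ W_i sinα_i, with Δl_i = b_i / cosα_i.
Slice 1: Δl = 1.7/cos(-11.7°) = 1.736 m; N'_1 = 52·cos(-11.7°) = 50.9; c'Δl = 3.47; W sinα = -10.5
Slice 2: Δl = 3.2/cos0.9° = 3.200 m; N'_2 = 361·cos0.9° = 361.0; c'Δl = 6.40; W sinα = 5.7
Slice 3: Δl = 1.9/cos14.0° = 1.958 m; N'_3 = 216·cos14.0° = 209.6; c'Δl = 3.92; W sinα = 52.3
Slice 4: Δl = 3.0/cos27.4° = 3.379 m; N'_4 = 291·cos27.4° = 258.4; c'Δl = 6.76; W sinα = 133.9
Slice 5: Δl = 1.4/cos40.9° = 1.852 m; N'_5 = 98·cos40.9° = 74.1; c'Δl = 3.70; W sinα = 64.2
Slice 6: Δl = 2.2/cos54.6° = 3.798 m; N'_6 = 76·cos54.6° = 44.0; c'Δl = 7.60; W sinα = 61.9
Σc'Δl = 31.8 kN/m; ΣN' = 997.9 kN/m; ΣW sinα = 307.4 kN/m
Resisting = 31.8 + 997.9·tan33.3° = 31.8 + 655.5 = 687.4 kN/m
FS = 687.4 / 307.4 = 2.236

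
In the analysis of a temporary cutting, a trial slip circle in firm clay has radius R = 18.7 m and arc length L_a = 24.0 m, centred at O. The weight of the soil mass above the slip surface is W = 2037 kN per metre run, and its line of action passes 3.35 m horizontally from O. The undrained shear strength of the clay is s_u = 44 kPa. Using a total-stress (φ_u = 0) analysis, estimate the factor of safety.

FS = 2.89

Taking moments about the centre O, the resisting moment is provided by the undrained shear strength acting along the arc:
M_R = s_u·L_a·R = 44·24.00·18.7 = 19747.2 kN·m/m
M_D = W·d = 2037·3.35 = 6823.9 kN·m/m
FS = M_R / M_D = 19747.2 / 6823.9 = 2.894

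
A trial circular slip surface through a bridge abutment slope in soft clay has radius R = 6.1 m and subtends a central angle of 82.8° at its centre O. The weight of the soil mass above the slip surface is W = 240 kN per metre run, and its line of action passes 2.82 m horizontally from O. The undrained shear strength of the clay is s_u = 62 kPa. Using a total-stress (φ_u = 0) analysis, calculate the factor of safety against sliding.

FS = 4.93

Taking moments about the centre O, the resisting moment is provided by the undrained shear strength acting along the arc:
Arc length L_a = R·θ = 6.1·(82.8°·π/180) = 6.1·1.4451 = 8.82 m
M_R = s_u·L_a·R = 62·8.82·6.1 = 3333.9 kN·m/m
M_D = W·d = 240·2.82 = 676.8 kN·m/m
FS = M_R / M_D = 3333.9 / 676.8 = 4.926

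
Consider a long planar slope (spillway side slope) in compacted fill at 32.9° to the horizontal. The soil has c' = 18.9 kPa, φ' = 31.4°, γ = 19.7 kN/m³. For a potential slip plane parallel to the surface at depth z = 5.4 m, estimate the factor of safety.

FS = 1.33

For an infinite slope with a slip plane parallel to the surface (no pore pressure): FS = [c' + γz cos²β tanφ'] / [γz sinβ cosβ].
γz = 19.7·5.4 = 106.38 kN/m²
Numerator = 18.9 + 106.38·cos²32.9°·tan31.4° = 18.9 + 106.38·0.7050·0.6104 = 64.676 kPa
Denominator = 106.38·sin32.9°·cos32.9° = 106.38·0.5432·0.8396 = 48.516 kPa
FS = 64.676 / 48.516 = 1.333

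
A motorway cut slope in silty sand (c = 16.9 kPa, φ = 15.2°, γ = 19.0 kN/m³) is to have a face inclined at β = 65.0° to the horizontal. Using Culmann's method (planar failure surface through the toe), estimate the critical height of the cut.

Culmann's analysis gives the critical failure plane at α_cr = (β + φ)/2 = (65.0 + 15.2)/2 = 40.1°, and the critical height
H_c = (4c/γ) · sinβ cosφ / [1 − cos(β − φ)]
    = (4·16.9/19.0) · sin65.0°·cos15.2° / [1 − cos(49.8°)]
    = 3.558 · 0.9063·0.9650 / [1 − 0.6455]
    = 3.558 · 0.8746 / 0.3545
    = 8.78 m

H_c = 8.78 m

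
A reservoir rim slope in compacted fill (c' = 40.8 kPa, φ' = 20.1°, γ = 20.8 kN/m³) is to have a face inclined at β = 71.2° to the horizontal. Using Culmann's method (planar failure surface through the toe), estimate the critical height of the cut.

Culmann's analysis gives the critical failure plane at α_cr = (β + φ')/2 = (71.2 + 20.1)/2 = 45.7°, and the critical height
H_c = (4c'/γ) · sinβ cosφ' / [1 − cos(β − φ')]
    = (4·40.8/20.8) · sin71.2°·cos20.1° / [1 − cos(51.1°)]
    = 7.846 · 0.9466·0.9391 / [1 − 0.6280]
    = 7.846 · 0.8890 / 0.3720
    = 18.75 m

H_c = 18.75 m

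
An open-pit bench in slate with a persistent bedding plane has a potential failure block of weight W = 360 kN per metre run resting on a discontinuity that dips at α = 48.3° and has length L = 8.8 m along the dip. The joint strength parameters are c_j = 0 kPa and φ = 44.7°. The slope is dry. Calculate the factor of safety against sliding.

FS = 0.88

Resolving the block weight along and normal to the plane and applying the Mohr–Coulomb strength on the joint:
N' = W cosα = 360·cos48.3° = 239.5 kN/m
Driving force T = W sinα = 360·sin48.3° = 268.8 kN/m
Resisting force R = c_j·L + N'·tanφ = 0·8.8 + 239.5·tan44.7° = 0.0 + 237.0 = 237.0 kN/m
FS = R / T = 237.0 / 268.8 = 0.882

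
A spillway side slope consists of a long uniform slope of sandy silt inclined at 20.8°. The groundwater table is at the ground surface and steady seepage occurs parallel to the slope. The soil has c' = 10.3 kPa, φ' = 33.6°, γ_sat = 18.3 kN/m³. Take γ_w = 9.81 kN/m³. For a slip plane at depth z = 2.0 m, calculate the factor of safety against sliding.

With seepage parallel to the slope and the water table at the surface, the effective normal stress on the slip plane uses the buoyant unit weight γ' = γ_sat − γ_w while the driving shear stress uses γ_sat:
FS = [c' + γ' z cos²β tanφ'] / [γ_sat z sinβ cosβ]
γ' = 18.3 − 9.81 = 8.49 kN/m³
Numerator = 10.3 + 8.49·2.0·cos²20.8°·tan33.6° = 10.3 + 8.49·2.0·0.8739·0.6644 = 20.159 kPa
Denominator = 18.3·2.0·sin20.8°·cos20.8° = 18.3·2.0·0.3551·0.9348 = 12.150 kPa
FS = 20.159 / 12.150 = 1.659

FS = 1.66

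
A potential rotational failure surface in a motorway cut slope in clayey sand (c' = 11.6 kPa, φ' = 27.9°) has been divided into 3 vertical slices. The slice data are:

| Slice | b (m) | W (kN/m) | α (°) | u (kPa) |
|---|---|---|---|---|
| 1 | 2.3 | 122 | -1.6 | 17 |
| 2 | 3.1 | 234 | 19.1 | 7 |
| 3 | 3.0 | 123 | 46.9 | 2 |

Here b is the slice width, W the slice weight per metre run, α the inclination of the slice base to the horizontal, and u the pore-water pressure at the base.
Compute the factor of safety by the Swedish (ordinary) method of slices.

Ordinary method of slices: FS = Σ[c'·Δl_i + (W_i cosα_i − u_i·Δl_i)·tanφ'] / Σ W_i sinα_i, with Δl_i = b_i / cosα_i.
Slice 1: Δl = 2.3/cos(-1.6°) = 2.301 m; N'_1 = 122·cos(-1.6°) − 17·2.301 = 82.8; c'Δl = 26.69; W sinα = -3.4
Slice 2: Δl = 3.1/cos19.1° = 3.281 m; N'_2 = 234·cos19.1° − 7·3.281 = 198.2; c'Δl = 38.05; W sinα = 76.6
Slice 3: Δl = 3.0/cos46.9° = 4.391 m; N'_3 = 123·cos46.9° − 2·4.391 = 75.3; c'Δl = 50.93; W sinα = 89.8
Σc'Δl = 115.7 kN/m; ΣN' = 356.3 kN/m; ΣW sinα = 163.0 kN/m
Resisting = 115.7 + 356.3·tan27.9° = 115.7 + 188.6 = 304.3 kN/m
FS = 304.3 / 163.0 = 1.867

FS = 1.87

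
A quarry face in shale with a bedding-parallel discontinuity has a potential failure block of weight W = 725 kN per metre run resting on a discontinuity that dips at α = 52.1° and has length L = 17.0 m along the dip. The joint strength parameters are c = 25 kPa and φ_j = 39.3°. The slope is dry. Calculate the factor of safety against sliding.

Resolving the block weight along and normal to the plane and applying the Mohr–Coulomb strength on the joint:
N' = W cosα = 725·cos52.1° = 445.4 kN/m
Driving force T = W sinα = 725·sin52.1° = 572.1 kN/m
Resisting force R = c·L + N'·tanφ_j = 25·17.0 + 445.4·tan39.3° = 425.0 + 364.5 = 789.5 kN/m
FS = R / T = 789.5 / 572.1 = 1.380

FS = 1.38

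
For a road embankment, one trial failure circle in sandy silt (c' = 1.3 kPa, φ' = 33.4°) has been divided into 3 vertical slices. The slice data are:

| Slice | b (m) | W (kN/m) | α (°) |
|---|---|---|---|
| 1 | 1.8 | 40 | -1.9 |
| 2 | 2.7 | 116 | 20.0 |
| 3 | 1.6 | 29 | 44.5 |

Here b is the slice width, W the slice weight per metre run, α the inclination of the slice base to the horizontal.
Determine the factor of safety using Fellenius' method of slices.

FS = 2.06

Ordinary method of slices: FS = Σ[c'·Δl_i + (W_i cosα_i)·tanφ'] / Σ W_i sinα_i, with Δl_i = b_i / cosα_i.
Slice 1: Δl = 1.8/cos(-1.9°) = 1.801 m; N'_1 = 40·cos(-1.9°) = 40.0; c'Δl = 2.34; W sinα = -1.3
Slice 2: Δl = 2.7/cos20.0° = 2.873 m; N'_2 = 116·cos20.0° = 109.0; c'Δl = 3.74; W sinα = 39.7
Slice 3: Δl = 1.6/cos44.5° = 2.243 m; N'_3 = 29·cos44.5° = 20.7; c'Δl = 2.92; W sinα = 20.3
Σc'Δl = 9.0 kN/m; ΣN' = 169.7 kN/m; ΣW sinα = 58.7 kN/m
Resisting = 9.0 + 169.7·tan33.4° = 9.0 + 111.9 = 120.9 kN/m
FS = 120.9 / 58.7 = 2.060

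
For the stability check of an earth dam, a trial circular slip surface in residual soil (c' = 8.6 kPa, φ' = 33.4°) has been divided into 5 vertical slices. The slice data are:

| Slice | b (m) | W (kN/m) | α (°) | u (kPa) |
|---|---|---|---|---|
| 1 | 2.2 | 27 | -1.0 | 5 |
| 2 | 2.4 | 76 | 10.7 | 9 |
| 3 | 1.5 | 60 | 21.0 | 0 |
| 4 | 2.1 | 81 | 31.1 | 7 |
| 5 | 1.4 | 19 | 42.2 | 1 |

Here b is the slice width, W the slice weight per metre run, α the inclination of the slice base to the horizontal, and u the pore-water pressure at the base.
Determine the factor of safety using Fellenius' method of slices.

Ordinary method of slices: FS = Σ[c'·Δl_i + (W_i cosα_i − u_i·Δl_i)·tanφ'] / Σ W_i sinα_i, with Δl_i = b_i / cosα_i.
Slice 1: Δl = 2.2/cos(-1.0°) = 2.200 m; N'_1 = 27·cos(-1.0°) − 5·2.200 = 16.0; c'Δl = 18.92; W sinα = -0.5
Slice 2: Δl = 2.4/cos10.7° = 2.442 m; N'_2 = 76·cos10.7° − 9·2.442 = 52.7; c'Δl = 21.01; W sinα = 14.1
Slice 3: Δl = 1.5/cos21.0° = 1.607 m; N'_3 = 60·cos21.0° − 0·1.607 = 56.0; c'Δl = 13.82; W sinα = 21.5
Slice 4: Δl = 2.1/cos31.1° = 2.453 m; N'_4 = 81·cos31.1° − 7·2.453 = 52.2; c'Δl = 21.09; W sinα = 41.8
Slice 5: Δl = 1.4/cos42.2° = 1.890 m; N'_5 = 19·cos42.2° − 1·1.890 = 12.2; c'Δl = 16.25; W sinα = 12.8
Σc'Δl = 91.1 kN/m; ΣN' = 189.1 kN/m; ΣW sinα = 89.7 kN/m
Resisting = 91.1 + 189.1·tan33.4° = 91.1 + 124.7 = 215.8 kN/m
FS = 215.8 / 89.7 = 2.404

FS = 2.40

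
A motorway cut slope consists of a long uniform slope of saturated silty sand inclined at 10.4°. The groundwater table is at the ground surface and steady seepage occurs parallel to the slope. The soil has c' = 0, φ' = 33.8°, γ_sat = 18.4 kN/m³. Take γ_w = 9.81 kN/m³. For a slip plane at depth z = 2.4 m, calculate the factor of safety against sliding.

FS = 1.70

With seepage parallel to the slope and the water table at the surface, the effective normal stress on the slip plane uses the buoyant unit weight γ' = γ_sat − γ_w while the driving shear stress uses γ_sat:
FS = [c' + γ' z cos²β tanφ'] / [γ_sat z sinβ cosβ]
(For c' = 0 this reduces to FS = (γ'/γ_sat)·tanφ'/tanβ.)
γ' = 18.4 − 9.81 = 8.59 kN/m³
Numerator = 0.0 + 8.59·2.4·cos²10.4°·tan33.8° = 0.0 + 8.59·2.4·0.9674·0.6694 = 13.351 kPa
Denominator = 18.4·2.4·sin10.4°·cos10.4° = 18.4·2.4·0.1805·0.9836 = 7.841 kPa
FS = 13.351 / 7.841 = 1.703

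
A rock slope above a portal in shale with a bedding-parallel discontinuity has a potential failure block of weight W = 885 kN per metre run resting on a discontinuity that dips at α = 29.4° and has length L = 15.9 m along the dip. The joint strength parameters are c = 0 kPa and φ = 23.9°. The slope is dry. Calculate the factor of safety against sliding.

Resolving the block weight along and normal to the plane and applying the Mohr–Coulomb strength on the joint:
N' = W cosα = 885·cos29.4° = 771.0 kN/m
Driving force T = W sinα = 885·sin29.4° = 434.4 kN/m
Resisting force R = c·L + N'·tanφ = 0·15.9 + 771.0·tan23.9° = 0.0 + 341.7 = 341.7 kN/m
FS = R / T = 341.7 / 434.4 = 0.786

FS = 0.79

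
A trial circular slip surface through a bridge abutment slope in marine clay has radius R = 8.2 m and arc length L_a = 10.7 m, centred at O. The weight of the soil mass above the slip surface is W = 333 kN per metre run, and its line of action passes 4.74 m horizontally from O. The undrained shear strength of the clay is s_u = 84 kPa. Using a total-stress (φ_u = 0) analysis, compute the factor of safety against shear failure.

Taking moments about the centre O, the resisting moment is provided by the undrained shear strength acting along the arc:
M_R = s_u·L_a·R = 84·10.70·8.2 = 7370.2 kN·m/m
M_D = W·d = 333·4.74 = 1578.4 kN·m/m
FS = M_R / M_D = 7370.2 / 1578.4 = 4.669

FS = 4.67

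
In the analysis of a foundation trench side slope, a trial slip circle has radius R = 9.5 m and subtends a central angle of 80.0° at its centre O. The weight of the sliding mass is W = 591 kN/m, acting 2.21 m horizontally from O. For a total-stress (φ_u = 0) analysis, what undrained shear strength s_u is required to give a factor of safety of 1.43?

s_u = 14.8 kPa

FS = s_u·L_a·R / (W·d), so s_u = FS·W·d / (L_a·R).
Arc length L_a = R·θ = 9.5·(80.0°·π/180) = 9.5·1.3963 = 13.26 m
s_u = 1.43·591·2.21 / (13.26·9.5) = 1867.7 / 126.01 = 14.82 kPa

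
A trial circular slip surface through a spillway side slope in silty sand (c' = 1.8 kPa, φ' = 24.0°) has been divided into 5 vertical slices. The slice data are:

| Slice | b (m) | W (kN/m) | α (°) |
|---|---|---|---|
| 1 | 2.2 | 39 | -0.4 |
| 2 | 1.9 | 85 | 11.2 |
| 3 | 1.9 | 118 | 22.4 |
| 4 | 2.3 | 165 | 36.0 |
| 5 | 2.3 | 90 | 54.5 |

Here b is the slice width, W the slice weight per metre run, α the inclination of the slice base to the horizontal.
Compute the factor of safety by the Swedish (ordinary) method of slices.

FS = 0.90

Ordinary method of slices: FS = Σ[c'·Δl_i + (W_i cosα_i)·tanφ'] / Σ W_i sinα_i, with Δl_i = b_i / cosα_i.
Slice 1: Δl = 2.2/cos(-0.4°) = 2.200 m; N'_1 = 39·cos(-0.4°) = 39.0; c'Δl = 3.96; W sinα = -0.3
Slice 2: Δl = 1.9/cos11.2° = 1.937 m; N'_2 = 85·cos11.2° = 83.4; c'Δl = 3.49; W sinα = 16.5
Slice 3: Δl = 1.9/cos22.4° = 2.055 m; N'_3 = 118·cos22.4° = 109.1; c'Δl = 3.70; W sinα = 45.0
Slice 4: Δl = 2.3/cos36.0° = 2.843 m; N'_4 = 165·cos36.0° = 133.5; c'Δl = 5.12; W sinα = 97.0
Slice 5: Δl = 2.3/cos54.5° = 3.961 m; N'_5 = 90·cos54.5° = 52.3; c'Δl = 7.13; W sinα = 73.3
Σc'Δl = 23.4 kN/m; ΣN' = 417.2 kN/m; ΣW sinα = 231.5 kN/m
Resisting = 23.4 + 417.2·tan24.0° = 23.4 + 185.8 = 209.2 kN/m
FS = 209.2 / 231.5 = 0.904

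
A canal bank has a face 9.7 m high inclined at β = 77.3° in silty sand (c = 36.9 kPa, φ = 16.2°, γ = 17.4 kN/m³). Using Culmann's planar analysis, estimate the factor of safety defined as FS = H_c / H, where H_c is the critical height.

H_c = (4c/γ) · sinβ cosφ / [1 − cos(β − φ)]
    = (4·36.9/17.4) · sin77.3°·cos16.2° / [1 − cos61.1°]
    = 8.483 · 0.9368 / 0.5167 = 15.38 m
FS = H_c / H = 15.38 / 9.7 = 1.585

FS = 1.59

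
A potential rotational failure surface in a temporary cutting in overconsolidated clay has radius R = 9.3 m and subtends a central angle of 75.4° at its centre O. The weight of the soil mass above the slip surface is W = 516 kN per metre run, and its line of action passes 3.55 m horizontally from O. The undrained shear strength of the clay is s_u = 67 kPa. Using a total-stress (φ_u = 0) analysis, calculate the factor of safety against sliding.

FS = 4.16

Taking moments about the centre O, the resisting moment is provided by the undrained shear strength acting along the arc:
Arc length L_a = R·θ = 9.3·(75.4°·π/180) = 9.3·1.3160 = 12.24 m
M_R = s_u·L_a·R = 67·12.24·9.3 = 7625.9 kN·m/m
M_D = W·d = 516·3.55 = 1831.8 kN·m/m
FS = M_R / M_D = 7625.9 / 1831.8 = 4.163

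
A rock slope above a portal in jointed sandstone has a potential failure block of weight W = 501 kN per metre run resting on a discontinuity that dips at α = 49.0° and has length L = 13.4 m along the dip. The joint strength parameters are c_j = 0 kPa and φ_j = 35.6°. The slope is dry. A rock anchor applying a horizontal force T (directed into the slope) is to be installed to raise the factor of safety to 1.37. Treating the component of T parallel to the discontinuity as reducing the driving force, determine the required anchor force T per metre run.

T = 196 kN/m

Resolving forces along and normal to the sliding plane, with the horizontal anchor force T adding T·sinα to the effective normal force and T·cosα acting up the plane against the driving force:
FS = [c_jL + (W cosα + T sinα) tanφ_j] / [W sinα − T cosα]
Without the anchor: N' = 328.7 kN/m, driving T_d = 378.1 kN/m, resisting R = 0·13.4 + 328.7·tan35.6° = 235.3 kN/m, FS = 0.62.
Setting FS = 1.37 and solving for T:
1.37·(378.1 − T cos49.0°) = 235.3 + T sin49.0°·tan35.6°
T·(sin49.0°·tan35.6° + 1.37·cos49.0°) = 1.37·378.1 − 235.3
T·(0.7547·0.7159 + 1.37·0.6561) = 518.0 − 235.3 = 282.7
T·1.4391 = 282.7
T = 196.4 kN/m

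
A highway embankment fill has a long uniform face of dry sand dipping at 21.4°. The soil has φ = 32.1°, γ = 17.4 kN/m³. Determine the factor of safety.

For a dry cohesionless infinite slope the factor of safety is FS = tanφ / tanβ.
FS = tan32.1° / tan21.4° = 0.6273 / 0.3919 = 1.601

FS = 1.60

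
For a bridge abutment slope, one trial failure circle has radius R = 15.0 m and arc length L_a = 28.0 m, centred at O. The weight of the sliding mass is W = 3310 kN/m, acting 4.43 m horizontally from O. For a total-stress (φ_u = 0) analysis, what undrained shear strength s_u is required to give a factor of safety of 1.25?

FS = s_u·L_a·R / (W·d), so s_u = FS·W·d / (L_a·R).
s_u = 1.25·3310·4.43 / (28.00·15.0) = 18329.1 / 420.00 = 43.64 kPa

s_u = 43.6 kPa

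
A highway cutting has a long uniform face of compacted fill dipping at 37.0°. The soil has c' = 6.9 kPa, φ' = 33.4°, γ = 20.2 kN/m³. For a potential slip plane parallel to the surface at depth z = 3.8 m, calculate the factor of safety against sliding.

FS = 1.06

For an infinite slope with a slip plane parallel to the surface (no pore pressure): FS = [c' + γz cos²β tanφ'] / [γz sinβ cosβ].
γz = 20.2·3.8 = 76.76 kN/m²
Numerator = 6.9 + 76.76·cos²37.0°·tan33.4° = 6.9 + 76.76·0.6378·0.6594 = 39.182 kPa
Denominator = 76.76·sin37.0°·cos37.0° = 76.76·0.6018·0.7986 = 36.893 kPa
FS = 39.182 / 36.893 = 1.062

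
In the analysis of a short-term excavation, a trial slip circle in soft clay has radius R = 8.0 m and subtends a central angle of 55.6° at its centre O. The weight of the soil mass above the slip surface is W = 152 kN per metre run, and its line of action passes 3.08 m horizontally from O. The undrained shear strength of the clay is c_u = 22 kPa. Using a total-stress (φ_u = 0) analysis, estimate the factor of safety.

Taking moments about the centre O, the resisting moment is provided by the undrained shear strength acting along the arc:
Arc length L_a = R·θ = 8.0·(55.6°·π/180) = 8.0·0.9704 = 7.76 m
M_R = c_u·L_a·R = 22·7.76·8.0 = 1366.3 kN·m/m
M_D = W·d = 152·3.08 = 468.2 kN·m/m
FS = M_R / M_D = 1366.3 / 468.2 = 2.919

FS = 2.92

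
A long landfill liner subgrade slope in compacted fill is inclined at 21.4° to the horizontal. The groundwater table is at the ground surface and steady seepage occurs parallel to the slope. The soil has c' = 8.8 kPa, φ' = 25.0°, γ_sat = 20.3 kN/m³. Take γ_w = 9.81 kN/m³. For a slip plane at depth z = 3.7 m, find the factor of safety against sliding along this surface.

FS = 0.96

With seepage parallel to the slope and the water table at the surface, the effective normal stress on the slip plane uses the buoyant unit weight γ' = γ_sat − γ_w while the driving shear stress uses γ_sat:
FS = [c' + γ' z cos²β tanφ'] / [γ_sat z sinβ cosβ]
γ' = 20.3 − 9.81 = 10.49 kN/m³
Numerator = 8.8 + 10.49·3.7·cos²21.4°·tan25.0° = 8.8 + 10.49·3.7·0.8669·0.4663 = 24.489 kPa
Denominator = 20.3·3.7·sin21.4°·cos21.4° = 20.3·3.7·0.3649·0.9311 = 25.516 kPa
FS = 24.489 / 25.516 = 0.960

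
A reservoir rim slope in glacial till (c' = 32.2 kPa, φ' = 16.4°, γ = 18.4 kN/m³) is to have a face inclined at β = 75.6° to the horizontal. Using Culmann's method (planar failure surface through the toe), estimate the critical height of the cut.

H_c = 13.33 m

Culmann's analysis gives the critical failure plane at α_cr = (β + φ')/2 = (75.6 + 16.4)/2 = 46.0°, and the critical height
H_c = (4c'/γ) · sinβ cosφ' / [1 − cos(β − φ')]
    = (4·32.2/18.4) · sin75.6°·cos16.4° / [1 − cos(59.2°)]
    = 7.000 · 0.9686·0.9593 / [1 − 0.5120]
    = 7.000 · 0.9292 / 0.4880
    = 13.33 m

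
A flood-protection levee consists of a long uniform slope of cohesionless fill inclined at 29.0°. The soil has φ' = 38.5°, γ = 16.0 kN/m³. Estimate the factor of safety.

For a dry cohesionless infinite slope the factor of safety is FS = tanφ' / tanβ.
FS = tan38.5° / tan29.0° = 0.7954 / 0.5543 = 1.435

FS = 1.44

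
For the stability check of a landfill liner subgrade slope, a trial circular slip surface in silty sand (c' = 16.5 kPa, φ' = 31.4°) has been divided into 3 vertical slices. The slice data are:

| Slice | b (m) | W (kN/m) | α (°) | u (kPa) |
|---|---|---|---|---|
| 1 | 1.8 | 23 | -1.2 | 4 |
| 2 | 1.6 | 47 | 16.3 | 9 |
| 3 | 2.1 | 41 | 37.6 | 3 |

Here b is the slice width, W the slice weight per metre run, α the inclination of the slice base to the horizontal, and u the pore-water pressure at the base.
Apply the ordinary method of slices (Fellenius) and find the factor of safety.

Ordinary method of slices: FS = Σ[c'·Δl_i + (W_i cosα_i − u_i·Δl_i)·tanφ'] / Σ W_i sinα_i, with Δl_i = b_i / cosα_i.
Slice 1: Δl = 1.8/cos(-1.2°) = 1.800 m; N'_1 = 23·cos(-1.2°) − 4·1.800 = 15.8; c'Δl = 29.71; W sinα = -0.5
Slice 2: Δl = 1.6/cos16.3° = 1.667 m; N'_2 = 47·cos16.3° − 9·1.667 = 30.1; c'Δl = 27.51; W sinα = 13.2
Slice 3: Δl = 2.1/cos37.6° = 2.651 m; N'_3 = 41·cos37.6° − 3·2.651 = 24.5; c'Δl = 43.73; W sinα = 25.0
Σc'Δl = 100.9 kN/m; ΣN' = 70.4 kN/m; ΣW sinα = 37.7 kN/m
Resisting = 100.9 + 70.4·tan31.4° = 100.9 + 43.0 = 143.9 kN/m
FS = 143.9 / 37.7 = 3.815

FS = 3.82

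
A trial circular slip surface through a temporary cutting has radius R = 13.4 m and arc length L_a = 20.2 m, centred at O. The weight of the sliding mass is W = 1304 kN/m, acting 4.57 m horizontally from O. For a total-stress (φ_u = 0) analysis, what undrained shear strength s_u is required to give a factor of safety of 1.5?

s_u = 33.0 kPa

FS = s_u·L_a·R / (W·d), so s_u = FS·W·d / (L_a·R).
s_u = 1.5·1304·4.57 / (20.20·13.4) = 8938.9 / 270.68 = 33.02 kPa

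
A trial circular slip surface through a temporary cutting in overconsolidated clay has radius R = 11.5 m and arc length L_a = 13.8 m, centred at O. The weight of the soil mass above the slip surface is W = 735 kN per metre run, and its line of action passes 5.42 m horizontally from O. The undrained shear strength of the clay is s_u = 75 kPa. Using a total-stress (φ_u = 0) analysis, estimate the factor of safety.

Taking moments about the centre O, the resisting moment is provided by the undrained shear strength acting along the arc:
M_R = s_u·L_a·R = 75·13.80·11.5 = 11902.5 kN·m/m
M_D = W·d = 735·5.42 = 3983.7 kN·m/m
FS = M_R / M_D = 11902.5 / 3983.7 = 2.988

FS = 2.99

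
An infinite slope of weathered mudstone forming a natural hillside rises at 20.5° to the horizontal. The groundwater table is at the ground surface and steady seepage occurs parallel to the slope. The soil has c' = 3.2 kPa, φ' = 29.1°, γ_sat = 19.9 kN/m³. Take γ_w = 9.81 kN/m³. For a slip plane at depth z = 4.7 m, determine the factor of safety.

With seepage parallel to the slope and the water table at the surface, the effective normal stress on the slip plane uses the buoyant unit weight γ' = γ_sat − γ_w while the driving shear stress uses γ_sat:
FS = [c' + γ' z cos²β tanφ'] / [γ_sat z sinβ cosβ]
γ' = 19.9 − 9.81 = 10.09 kN/m³
Numerator = 3.2 + 10.09·4.7·cos²20.5°·tan29.1° = 3.2 + 10.09·4.7·0.8774·0.5566 = 26.358 kPa
Denominator = 19.9·4.7·sin20.5°·cos20.5° = 19.9·4.7·0.3502·0.9367 = 30.681 kPa
FS = 26.358 / 30.681 = 0.859

FS = 0.86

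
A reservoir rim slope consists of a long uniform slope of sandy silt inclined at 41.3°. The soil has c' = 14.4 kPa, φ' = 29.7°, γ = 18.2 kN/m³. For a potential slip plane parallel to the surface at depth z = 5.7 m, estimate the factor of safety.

For an infinite slope with a slip plane parallel to the surface (no pore pressure): FS = [c' + γz cos²β tanφ'] / [γz sinβ cosβ].
γz = 18.2·5.7 = 103.74 kN/m²
Numerator = 14.4 + 103.74·cos²41.3°·tan29.7° = 14.4 + 103.74·0.5644·0.5704 = 47.797 kPa
Denominator = 103.74·sin41.3°·cos41.3° = 103.74·0.6600·0.7513 = 51.438 kPa
FS = 47.797 / 51.438 = 0.929

FS = 0.93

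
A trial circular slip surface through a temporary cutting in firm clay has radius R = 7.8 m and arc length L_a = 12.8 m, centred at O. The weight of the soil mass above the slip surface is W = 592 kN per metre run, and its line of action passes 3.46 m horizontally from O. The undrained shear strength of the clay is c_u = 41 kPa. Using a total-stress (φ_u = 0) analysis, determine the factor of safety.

FS = 2.00

Taking moments about the centre O, the resisting moment is provided by the undrained shear strength acting along the arc:
M_R = c_u·L_a·R = 41·12.80·7.8 = 4093.4 kN·m/m
M_D = W·d = 592·3.46 = 2048.3 kN·m/m
FS = M_R / M_D = 4093.4 / 2048.3 = 1.998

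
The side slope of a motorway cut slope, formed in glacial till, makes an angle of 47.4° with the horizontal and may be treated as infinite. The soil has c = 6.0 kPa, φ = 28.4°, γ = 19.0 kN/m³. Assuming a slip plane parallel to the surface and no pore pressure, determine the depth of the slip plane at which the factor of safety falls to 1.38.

Setting FS = 1.38 in FS = [c + γz cos²β tanφ] / [γz sinβ cosβ] and solving for z:
z = c / [γ cosβ (FS·sinβ − cosβ·tanφ)]
  = 6.0 / [19.0·cos47.4°·(1.38·sin47.4° − cos47.4°·tan28.4°)]
  = 6.0 / [19.0·0.6769·(1.38·0.7361 − 0.6769·0.5407)]
  = 6.0 / 8.3572 = 0.718 m

z = 0.72 m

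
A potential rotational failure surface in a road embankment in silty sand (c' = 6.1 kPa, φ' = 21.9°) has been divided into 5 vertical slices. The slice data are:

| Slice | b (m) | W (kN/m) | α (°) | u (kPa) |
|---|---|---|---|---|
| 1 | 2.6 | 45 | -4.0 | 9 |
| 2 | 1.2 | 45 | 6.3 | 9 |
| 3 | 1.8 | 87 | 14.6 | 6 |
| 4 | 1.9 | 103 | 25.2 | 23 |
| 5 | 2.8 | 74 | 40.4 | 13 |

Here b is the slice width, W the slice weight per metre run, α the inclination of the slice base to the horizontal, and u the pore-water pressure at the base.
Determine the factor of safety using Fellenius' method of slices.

FS = 1.24

Ordinary method of slices: FS = Σ[c'·Δl_i + (W_i cosα_i − u_i·Δl_i)·tanφ'] / Σ W_i sinα_i, with Δl_i = b_i / cosα_i.
Slice 1: Δl = 2.6/cos(-4.0°) = 2.606 m; N'_1 = 45·cos(-4.0°) − 9·2.606 = 21.4; c'Δl = 15.90; W sinα = -3.1
Slice 2: Δl = 1.2/cos6.3° = 1.207 m; N'_2 = 45·cos6.3° − 9·1.207 = 33.9; c'Δl = 7.36; W sinα = 4.9
Slice 3: Δl = 1.8/cos14.6° = 1.860 m; N'_3 = 87·cos14.6° − 6·1.860 = 73.0; c'Δl = 11.35; W sinα = 21.9
Slice 4: Δl = 1.9/cos25.2° = 2.100 m; N'_4 = 103·cos25.2° − 23·2.100 = 44.9; c'Δl = 12.81; W sinα = 43.9
Slice 5: Δl = 2.8/cos40.4° = 3.677 m; N'_5 = 74·cos40.4° − 13·3.677 = 8.6; c'Δl = 22.43; W sinα = 48.0
Σc'Δl = 69.8 kN/m; ΣN' = 181.8 kN/m; ΣW sinα = 115.5 kN/m
Resisting = 69.8 + 181.8·tan21.9° = 69.8 + 73.1 = 142.9 kN/m
FS = 142.9 / 115.5 = 1.237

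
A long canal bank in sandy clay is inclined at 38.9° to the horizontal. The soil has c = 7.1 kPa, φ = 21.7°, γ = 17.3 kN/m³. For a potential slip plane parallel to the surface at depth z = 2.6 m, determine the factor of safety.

For an infinite slope with a slip plane parallel to the surface (no pore pressure): FS = [c + γz cos²β tanφ] / [γz sinβ cosβ].
γz = 17.3·2.6 = 44.98 kN/m²
Numerator = 7.1 + 44.98·cos²38.9°·tan21.7° = 7.1 + 44.98·0.6057·0.3979 = 17.941 kPa
Denominator = 44.98·sin38.9°·cos38.9° = 44.98·0.6280·0.7782 = 21.982 kPa
FS = 17.941 / 21.982 = 0.816

FS = 0.82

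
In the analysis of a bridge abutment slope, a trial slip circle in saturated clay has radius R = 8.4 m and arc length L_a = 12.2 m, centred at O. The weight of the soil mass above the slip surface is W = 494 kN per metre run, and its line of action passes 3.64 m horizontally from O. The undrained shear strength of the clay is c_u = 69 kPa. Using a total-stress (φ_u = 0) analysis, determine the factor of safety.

FS = 3.93

Taking moments about the centre O, the resisting moment is provided by the undrained shear strength acting along the arc:
M_R = c_u·L_a·R = 69·12.20·8.4 = 7071.1 kN·m/m
M_D = W·d = 494·3.64 = 1798.2 kN·m/m
FS = M_R / M_D = 7071.1 / 1798.2 = 3.932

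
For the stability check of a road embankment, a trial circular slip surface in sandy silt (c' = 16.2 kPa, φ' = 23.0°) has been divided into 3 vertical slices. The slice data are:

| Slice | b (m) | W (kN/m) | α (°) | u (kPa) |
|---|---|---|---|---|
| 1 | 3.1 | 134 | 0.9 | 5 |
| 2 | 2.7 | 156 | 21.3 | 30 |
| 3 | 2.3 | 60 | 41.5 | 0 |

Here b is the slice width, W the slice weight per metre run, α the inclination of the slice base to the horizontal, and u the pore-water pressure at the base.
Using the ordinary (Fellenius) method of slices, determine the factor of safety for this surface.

Ordinary method of slices: FS = Σ[c'·Δl_i + (W_i cosα_i − u_i·Δl_i)·tanφ'] / Σ W_i sinα_i, with Δl_i = b_i / cosα_i.
Slice 1: Δl = 3.1/cos0.9° = 3.100 m; N'_1 = 134·cos0.9° − 5·3.100 = 118.5; c'Δl = 50.23; W sinα = 2.1
Slice 2: Δl = 2.7/cos21.3° = 2.898 m; N'_2 = 156·cos21.3° − 30·2.898 = 58.4; c'Δl = 46.95; W sinα = 56.7
Slice 3: Δl = 2.3/cos41.5° = 3.071 m; N'_3 = 60·cos41.5° − 0·3.071 = 44.9; c'Δl = 49.75; W sinα = 39.8
Σc'Δl = 146.9 kN/m; ΣN' = 221.8 kN/m; ΣW sinα = 98.5 kN/m
Resisting = 146.9 + 221.8·tan23.0° = 146.9 + 94.2 = 241.1 kN/m
FS = 241.1 / 98.5 = 2.447

FS = 2.45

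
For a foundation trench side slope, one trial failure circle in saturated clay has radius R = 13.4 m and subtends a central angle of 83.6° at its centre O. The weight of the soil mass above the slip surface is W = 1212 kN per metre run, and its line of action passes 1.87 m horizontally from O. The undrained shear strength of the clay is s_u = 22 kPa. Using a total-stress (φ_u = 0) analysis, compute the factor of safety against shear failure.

FS = 2.54

Taking moments about the centre O, the resisting moment is provided by the undrained shear strength acting along the arc:
Arc length L_a = R·θ = 13.4·(83.6°·π/180) = 13.4·1.4591 = 19.55 m
M_R = s_u·L_a·R = 22·19.55·13.4 = 5763.9 kN·m/m
M_D = W·d = 1212·1.87 = 2266.4 kN·m/m
FS = M_R / M_D = 5763.9 / 2266.4 = 2.543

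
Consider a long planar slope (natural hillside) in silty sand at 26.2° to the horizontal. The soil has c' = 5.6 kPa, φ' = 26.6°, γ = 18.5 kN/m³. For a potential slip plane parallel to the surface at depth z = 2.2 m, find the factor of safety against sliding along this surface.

For an infinite slope with a slip plane parallel to the surface (no pore pressure): FS = [c' + γz cos²β tanφ'] / [γz sinβ cosβ].
γz = 18.5·2.2 = 40.70 kN/m²
Numerator = 5.6 + 40.70·cos²26.2°·tan26.6° = 5.6 + 40.70·0.8051·0.5008 = 22.008 kPa
Denominator = 40.70·sin26.2°·cos26.2° = 40.70·0.4415·0.8973 = 16.123 kPa
FS = 22.008 / 16.123 = 1.365

FS = 1.37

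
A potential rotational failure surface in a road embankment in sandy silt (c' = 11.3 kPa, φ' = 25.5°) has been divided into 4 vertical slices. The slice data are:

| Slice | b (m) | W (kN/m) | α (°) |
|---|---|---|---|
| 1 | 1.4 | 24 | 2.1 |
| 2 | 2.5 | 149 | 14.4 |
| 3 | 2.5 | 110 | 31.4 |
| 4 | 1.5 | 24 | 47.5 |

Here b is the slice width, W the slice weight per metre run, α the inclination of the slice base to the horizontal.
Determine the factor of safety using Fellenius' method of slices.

Ordinary method of slices: FS = Σ[c'·Δl_i + (W_i cosα_i)·tanφ'] / Σ W_i sinα_i, with Δl_i = b_i / cosα_i.
Slice 1: Δl = 1.4/cos2.1° = 1.401 m; N'_1 = 24·cos2.1° = 24.0; c'Δl = 15.83; W sinα = 0.9
Slice 2: Δl = 2.5/cos14.4° = 2.581 m; N'_2 = 149·cos14.4° = 144.3; c'Δl = 29.17; W sinα = 37.1
Slice 3: Δl = 2.5/cos31.4° = 2.929 m; N'_3 = 110·cos31.4° = 93.9; c'Δl = 33.10; W sinα = 57.3
Slice 4: Δl = 1.5/cos47.5° = 2.220 m; N'_4 = 24·cos47.5° = 16.2; c'Δl = 25.09; W sinα = 17.7
Σc'Δl = 103.2 kN/m; ΣN' = 278.4 kN/m; ΣW sinα = 112.9 kN/m
Resisting = 103.2 + 278.4·tan25.5° = 103.2 + 132.8 = 236.0 kN/m
FS = 236.0 / 112.9 = 2.089

FS = 2.09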